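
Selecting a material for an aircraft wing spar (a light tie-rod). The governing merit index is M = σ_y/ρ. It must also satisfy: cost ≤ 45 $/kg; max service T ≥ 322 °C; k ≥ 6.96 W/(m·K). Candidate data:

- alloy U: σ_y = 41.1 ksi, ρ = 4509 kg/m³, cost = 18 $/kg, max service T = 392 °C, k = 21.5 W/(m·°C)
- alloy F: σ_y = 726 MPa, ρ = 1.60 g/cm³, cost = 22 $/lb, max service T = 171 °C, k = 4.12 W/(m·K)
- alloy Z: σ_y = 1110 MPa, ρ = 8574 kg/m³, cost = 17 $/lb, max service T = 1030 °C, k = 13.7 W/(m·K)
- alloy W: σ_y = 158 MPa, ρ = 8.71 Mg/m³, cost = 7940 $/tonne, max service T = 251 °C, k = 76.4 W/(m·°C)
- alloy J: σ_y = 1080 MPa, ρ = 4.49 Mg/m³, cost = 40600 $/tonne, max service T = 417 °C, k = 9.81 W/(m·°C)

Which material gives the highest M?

alloy J

Screen on constraints: cost ≤ 45 $/kg; max service T ≥ 322 °C; k ≥ 6.96 W/(m·K). Survivors: alloy U, alloy Z, alloy J.
After converting to SI:
  alloy U: σ_y = 283.4 MPa, ρ = 4509 kg/m³
  alloy Z: σ_y = 1110 MPa, ρ = 8574 kg/m³
  alloy J: σ_y = 1080 MPa, ρ = 4490 kg/m³
  alloy J: M = 241 kN·m/kg
  alloy Z: M = 129 kN·m/kg
  alloy U: M = 62.8 kN·m/kg
Alloy J ranks first.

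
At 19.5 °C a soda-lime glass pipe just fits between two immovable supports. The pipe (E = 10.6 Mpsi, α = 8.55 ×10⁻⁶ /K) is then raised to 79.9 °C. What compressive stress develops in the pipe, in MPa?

37.7 MPa

E = 10.6 Mpsi = 73.08 GPa.
ΔT = 60.40 K. Constrained thermal stress σ = E·α·ΔT = 73.08×10³ MPa × 8.55×10⁻⁶ × 60.40 = 37.7 MPa (compressive).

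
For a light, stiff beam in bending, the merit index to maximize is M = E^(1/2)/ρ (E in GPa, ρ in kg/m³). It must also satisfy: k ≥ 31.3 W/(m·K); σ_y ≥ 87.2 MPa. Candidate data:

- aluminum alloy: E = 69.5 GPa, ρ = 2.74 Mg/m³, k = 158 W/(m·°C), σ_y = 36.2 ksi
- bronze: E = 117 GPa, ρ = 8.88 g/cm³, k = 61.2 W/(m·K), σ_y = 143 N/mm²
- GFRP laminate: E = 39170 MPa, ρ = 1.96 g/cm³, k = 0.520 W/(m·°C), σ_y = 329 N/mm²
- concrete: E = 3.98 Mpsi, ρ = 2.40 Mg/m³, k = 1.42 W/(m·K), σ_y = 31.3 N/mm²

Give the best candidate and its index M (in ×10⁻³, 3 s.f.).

aluminum alloy, M = 3.04×10⁻³

Screen on constraints: k ≥ 31.3 W/(m·K); σ_y ≥ 87.2 MPa. Survivors: aluminum alloy, bronze.
Convert each candidate to consistent units, then evaluate M:
  aluminum alloy: E = 69.50 GPa, ρ = 2740 kg/m³
  bronze: E = 117.0 GPa, ρ = 8880 kg/m³
  aluminum alloy: M = 3.04×10⁻³
  bronze: M = 1.22×10⁻³
Aluminum alloy has the largest M.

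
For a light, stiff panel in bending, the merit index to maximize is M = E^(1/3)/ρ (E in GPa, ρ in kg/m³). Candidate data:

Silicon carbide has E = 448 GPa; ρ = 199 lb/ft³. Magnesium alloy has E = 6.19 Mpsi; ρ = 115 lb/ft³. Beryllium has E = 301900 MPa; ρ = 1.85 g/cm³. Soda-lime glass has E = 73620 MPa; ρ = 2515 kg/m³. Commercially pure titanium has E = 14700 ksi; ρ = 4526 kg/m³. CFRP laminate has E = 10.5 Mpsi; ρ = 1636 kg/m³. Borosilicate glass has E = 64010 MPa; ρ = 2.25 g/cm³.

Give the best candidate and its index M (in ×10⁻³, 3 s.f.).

Convert each candidate to consistent units, then evaluate M:
  silicon carbide: E = 448.0 GPa, ρ = 3188 kg/m³
  magnesium alloy: E = 42.68 GPa, ρ = 1842 kg/m³
  beryllium: E = 301.9 GPa, ρ = 1850 kg/m³
  soda-lime glass: E = 73.62 GPa, ρ = 2515 kg/m³
  commercially pure titanium: E = 101.4 GPa, ρ = 4526 kg/m³
  CFRP laminate: E = 72.39 GPa, ρ = 1636 kg/m³
  borosilicate glass: E = 64.01 GPa, ρ = 2250 kg/m³
  beryllium: M = 3.63×10⁻³
  CFRP laminate: M = 2.55×10⁻³
  silicon carbide: M = 2.40×10⁻³
  magnesium alloy: M = 1.90×10⁻³
  borosilicate glass: M = 1.78×10⁻³
  soda-lime glass: M = 1.67×10⁻³
  commercially pure titanium: M = 1.03×10⁻³
Highest index: beryllium.

beryllium, M = 3.63×10⁻³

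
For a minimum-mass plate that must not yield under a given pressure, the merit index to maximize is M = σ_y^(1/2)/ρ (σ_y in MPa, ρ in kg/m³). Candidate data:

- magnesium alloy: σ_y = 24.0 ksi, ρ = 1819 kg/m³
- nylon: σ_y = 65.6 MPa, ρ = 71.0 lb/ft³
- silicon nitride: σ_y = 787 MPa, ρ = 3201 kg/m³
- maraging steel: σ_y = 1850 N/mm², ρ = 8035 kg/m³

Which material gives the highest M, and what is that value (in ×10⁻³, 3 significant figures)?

silicon nitride, M = 8.76×10⁻³

Convert each candidate to consistent units, then evaluate M:
  magnesium alloy: σ_y = 165.5 MPa, ρ = 1819 kg/m³
  nylon: σ_y = 65.60 MPa, ρ = 1137 kg/m³
  silicon nitride: σ_y = 787.0 MPa, ρ = 3201 kg/m³
  maraging steel: σ_y = 1850 MPa, ρ = 8035 kg/m³
  silicon nitride: M = 8.76×10⁻³
  nylon: M = 7.12×10⁻³
  magnesium alloy: M = 7.07×10⁻³
  maraging steel: M = 5.35×10⁻³
Silicon nitride ranks first.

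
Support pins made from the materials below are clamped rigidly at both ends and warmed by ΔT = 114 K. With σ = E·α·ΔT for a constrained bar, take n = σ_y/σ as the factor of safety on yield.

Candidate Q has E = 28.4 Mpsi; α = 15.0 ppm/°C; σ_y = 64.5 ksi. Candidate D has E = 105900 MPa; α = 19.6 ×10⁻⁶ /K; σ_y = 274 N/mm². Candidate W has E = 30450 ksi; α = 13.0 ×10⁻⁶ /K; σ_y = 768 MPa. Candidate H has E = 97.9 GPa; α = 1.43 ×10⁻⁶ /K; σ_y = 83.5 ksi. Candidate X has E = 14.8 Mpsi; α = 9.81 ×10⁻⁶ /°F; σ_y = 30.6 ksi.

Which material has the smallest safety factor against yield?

In consistent units (E in GPa, α in ×10⁻⁶/K, σ_y in MPa):
  candidate Q: E = 195.8, α = 15.0, σ_y = 444.7 → σ = 335 MPa, n = 1.33
  candidate D: E = 105.9, α = 19.6, σ_y = 274.0 → σ = 237 MPa, n = 1.16
  candidate W: E = 209.9, α = 13.0, σ_y = 768.0 → σ = 311 MPa, n = 2.47
  candidate H: E = 97.90, α = 1.43, σ_y = 575.7 → σ = 16.0 MPa, n = 36.1
  candidate X: E = 102.0, α = 17.7, σ_y = 211.0 → σ = 205 MPa, n = 1.03
Candidate X has the lowest safety factor, n = 1.03.

candidate X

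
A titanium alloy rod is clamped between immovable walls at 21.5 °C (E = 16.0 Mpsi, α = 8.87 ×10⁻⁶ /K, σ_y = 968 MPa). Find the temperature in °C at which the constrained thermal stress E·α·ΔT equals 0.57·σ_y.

E = 16.0 Mpsi = 110.3 GPa.
E·α·ΔT = 551.8 MPa ⇒ ΔT = 551.8 / (110.3×10³ × 8.87×10⁻⁶) = 563.9 K.
T = 21.5 + 563.9 = 585.4 °C.

585 °C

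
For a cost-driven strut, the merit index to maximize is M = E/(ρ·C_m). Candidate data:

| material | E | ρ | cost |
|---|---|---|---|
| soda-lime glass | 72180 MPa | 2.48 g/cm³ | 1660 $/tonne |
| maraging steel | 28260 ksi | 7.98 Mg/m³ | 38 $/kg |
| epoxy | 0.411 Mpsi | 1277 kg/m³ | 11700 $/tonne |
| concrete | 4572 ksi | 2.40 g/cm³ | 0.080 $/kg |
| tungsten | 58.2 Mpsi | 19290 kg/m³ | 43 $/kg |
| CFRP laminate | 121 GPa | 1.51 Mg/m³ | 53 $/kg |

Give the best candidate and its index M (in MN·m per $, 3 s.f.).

concrete, M = 164 MN·m per $

Putting every candidate on a common basis:
  soda-lime glass: E = 72.18 GPa, ρ = 2480 kg/m³, cost = 1.660 $/kg
  maraging steel: E = 194.8 GPa, ρ = 7980 kg/m³, cost = 38.00 $/kg
  epoxy: E = 2.834 GPa, ρ = 1277 kg/m³, cost = 11.70 $/kg
  concrete: E = 31.52 GPa, ρ = 2400 kg/m³, cost = 0.08000 $/kg
  tungsten: E = 401.3 GPa, ρ = 19290 kg/m³, cost = 43.00 $/kg
  CFRP laminate: E = 121.0 GPa, ρ = 1510 kg/m³, cost = 53.00 $/kg
  concrete: M = 164 MN·m per $
  soda-lime glass: M = 17.5 MN·m per $
  CFRP laminate: M = 1.51 MN·m per $
  maraging steel: M = 0.643 MN·m per $
  tungsten: M = 0.484 MN·m per $
  epoxy: M = 0.190 MN·m per $
Highest index: concrete.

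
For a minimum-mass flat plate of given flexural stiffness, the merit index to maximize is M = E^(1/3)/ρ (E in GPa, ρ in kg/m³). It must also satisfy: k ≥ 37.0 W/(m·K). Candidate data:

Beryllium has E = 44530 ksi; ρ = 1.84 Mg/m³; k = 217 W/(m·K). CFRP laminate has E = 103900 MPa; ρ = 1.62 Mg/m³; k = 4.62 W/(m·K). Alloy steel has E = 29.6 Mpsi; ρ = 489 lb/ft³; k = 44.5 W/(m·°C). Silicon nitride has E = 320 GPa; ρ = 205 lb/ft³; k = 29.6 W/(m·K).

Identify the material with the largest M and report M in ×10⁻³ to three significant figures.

Screen on constraints: k ≥ 37.0 W/(m·K). Survivors: beryllium, alloy steel.
Putting every candidate on a common basis:
  beryllium: E = 307.0 GPa, ρ = 1840 kg/m³
  alloy steel: E = 204.1 GPa, ρ = 7833 kg/m³
  beryllium: M = 3.67×10⁻³
  alloy steel: M = 0.752×10⁻³
Beryllium ranks first.

beryllium, M = 3.67×10⁻³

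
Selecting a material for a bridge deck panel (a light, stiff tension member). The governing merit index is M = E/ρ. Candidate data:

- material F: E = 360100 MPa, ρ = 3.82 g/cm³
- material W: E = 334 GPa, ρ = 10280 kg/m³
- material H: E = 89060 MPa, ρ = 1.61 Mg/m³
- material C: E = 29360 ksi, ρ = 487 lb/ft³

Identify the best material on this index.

material F

In SI units:
  material F: E = 360.1 GPa, ρ = 3820 kg/m³
  material W: E = 334.0 GPa, ρ = 10280 kg/m³
  material H: E = 89.06 GPa, ρ = 1610 kg/m³
  material C: E = 202.4 GPa, ρ = 7801 kg/m³
  material F: M = 94.3 MN·m/kg
  material H: M = 55.3 MN·m/kg
  material W: M = 32.5 MN·m/kg
  material C: M = 25.9 MN·m/kg
Material F has the largest M.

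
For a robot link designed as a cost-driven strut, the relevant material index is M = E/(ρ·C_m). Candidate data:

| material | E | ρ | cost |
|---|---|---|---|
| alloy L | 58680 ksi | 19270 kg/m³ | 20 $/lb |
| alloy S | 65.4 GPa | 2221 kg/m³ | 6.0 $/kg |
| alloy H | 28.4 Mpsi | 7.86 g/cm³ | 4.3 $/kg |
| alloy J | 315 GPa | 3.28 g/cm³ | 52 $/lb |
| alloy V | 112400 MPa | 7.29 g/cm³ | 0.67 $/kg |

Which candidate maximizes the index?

Normalizing units and computing the index:
  alloy L: E = 404.6 GPa, ρ = 19270 kg/m³, cost = 44.09 $/kg
  alloy S: E = 65.40 GPa, ρ = 2221 kg/m³, cost = 6.000 $/kg
  alloy H: E = 195.8 GPa, ρ = 7860 kg/m³, cost = 4.300 $/kg
  alloy J: E = 315.0 GPa, ρ = 3280 kg/m³, cost = 114.6 $/kg
  alloy V: E = 112.4 GPa, ρ = 7290 kg/m³, cost = 0.6700 $/kg
  alloy V: M = 23.0 MN·m per $
  alloy H: M = 5.79 MN·m per $
  alloy S: M = 4.91 MN·m per $
  alloy J: M = 0.838 MN·m per $
  alloy L: M = 0.476 MN·m per $
Alloy V has the largest M.

alloy V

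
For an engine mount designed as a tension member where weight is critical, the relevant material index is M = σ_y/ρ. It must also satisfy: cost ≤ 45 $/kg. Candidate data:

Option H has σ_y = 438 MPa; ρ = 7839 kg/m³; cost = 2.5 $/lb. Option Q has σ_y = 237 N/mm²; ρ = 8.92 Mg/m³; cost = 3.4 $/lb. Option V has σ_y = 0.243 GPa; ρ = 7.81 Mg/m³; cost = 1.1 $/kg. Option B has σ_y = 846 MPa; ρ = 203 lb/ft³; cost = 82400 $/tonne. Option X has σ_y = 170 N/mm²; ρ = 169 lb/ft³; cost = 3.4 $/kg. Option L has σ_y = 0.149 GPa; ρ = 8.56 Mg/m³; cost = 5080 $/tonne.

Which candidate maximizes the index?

Screen on constraints: cost ≤ 45 $/kg. Survivors: option H, option Q, option V, option X, option L.
Putting every candidate on a common basis:
  option H: σ_y = 438.0 MPa, ρ = 7839 kg/m³
  option Q: σ_y = 237.0 MPa, ρ = 8920 kg/m³
  option V: σ_y = 243.0 MPa, ρ = 7810 kg/m³
  option X: σ_y = 170.0 MPa, ρ = 2707 kg/m³
  option L: σ_y = 149.0 MPa, ρ = 8560 kg/m³
  option X: M = 62.8 kN·m/kg
  option H: M = 55.9 kN·m/kg
  option V: M = 31.1 kN·m/kg
  option Q: M = 26.6 kN·m/kg
  option L: M = 17.4 kN·m/kg
Highest index: option X.

option X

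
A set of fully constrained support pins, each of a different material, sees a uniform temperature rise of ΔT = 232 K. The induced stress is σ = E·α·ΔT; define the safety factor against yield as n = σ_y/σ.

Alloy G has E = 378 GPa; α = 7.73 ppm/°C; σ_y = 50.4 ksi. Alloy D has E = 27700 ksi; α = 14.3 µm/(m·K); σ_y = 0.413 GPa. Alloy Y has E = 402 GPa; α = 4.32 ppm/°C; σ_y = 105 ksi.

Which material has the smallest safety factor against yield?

alloy G

Converting E to GPa, α to ×10⁻⁶/K, σ_y to MPa, then σ and n for each:
  alloy G: E = 378.0, α = 7.73, σ_y = 347.5 → σ = 678 MPa, n = 0.513
  alloy D: E = 191.0, α = 14.3, σ_y = 413.0 → σ = 634 MPa, n = 0.652
  alloy Y: E = 402.0, α = 4.32, σ_y = 723.9 → σ = 403 MPa, n = 1.80
Smallest n: alloy G with n = 0.513.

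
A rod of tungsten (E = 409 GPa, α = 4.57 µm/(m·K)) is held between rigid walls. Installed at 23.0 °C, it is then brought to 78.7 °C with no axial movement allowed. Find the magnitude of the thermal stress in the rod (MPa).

ΔT = 55.70 K. Constrained thermal stress σ = E·α·ΔT = 409.0×10³ MPa × 4.57×10⁻⁶ × 55.70 = 104 MPa (compressive).

104 MPa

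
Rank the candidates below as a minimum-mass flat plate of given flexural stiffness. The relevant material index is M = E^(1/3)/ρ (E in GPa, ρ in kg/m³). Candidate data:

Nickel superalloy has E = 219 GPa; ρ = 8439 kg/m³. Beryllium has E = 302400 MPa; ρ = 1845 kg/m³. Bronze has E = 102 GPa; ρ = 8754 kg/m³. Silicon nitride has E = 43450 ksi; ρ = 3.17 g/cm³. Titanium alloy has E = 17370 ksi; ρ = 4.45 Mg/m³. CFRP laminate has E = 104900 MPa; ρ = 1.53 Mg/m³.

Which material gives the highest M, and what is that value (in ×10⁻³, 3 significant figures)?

beryllium, M = 3.64×10⁻³

Normalizing units and computing the index:
  nickel superalloy: E = 219.0 GPa, ρ = 8439 kg/m³
  beryllium: E = 302.4 GPa, ρ = 1845 kg/m³
  bronze: E = 102.0 GPa, ρ = 8754 kg/m³
  silicon nitride: E = 299.6 GPa, ρ = 3170 kg/m³
  titanium alloy: E = 119.8 GPa, ρ = 4450 kg/m³
  CFRP laminate: E = 104.9 GPa, ρ = 1530 kg/m³
  beryllium: M = 3.64×10⁻³
  CFRP laminate: M = 3.08×10⁻³
  silicon nitride: M = 2.11×10⁻³
  titanium alloy: M = 1.11×10⁻³
  nickel superalloy: M = 0.714×10⁻³
  bronze: M = 0.534×10⁻³
Beryllium has the largest M.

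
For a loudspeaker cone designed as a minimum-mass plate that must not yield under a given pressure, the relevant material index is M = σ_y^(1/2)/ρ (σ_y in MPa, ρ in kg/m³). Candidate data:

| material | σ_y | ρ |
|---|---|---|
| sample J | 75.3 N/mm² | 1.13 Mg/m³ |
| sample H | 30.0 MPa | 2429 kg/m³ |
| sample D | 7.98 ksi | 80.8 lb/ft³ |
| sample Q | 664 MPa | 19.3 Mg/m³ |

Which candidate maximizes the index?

sample J

Putting every candidate on a common basis:
  sample J: σ_y = 75.30 MPa, ρ = 1130 kg/m³
  sample H: σ_y = 30.00 MPa, ρ = 2429 kg/m³
  sample D: σ_y = 55.02 MPa, ρ = 1294 kg/m³
  sample Q: σ_y = 664.0 MPa, ρ = 19300 kg/m³
  sample J: M = 7.68×10⁻³
  sample D: M = 5.73×10⁻³
  sample H: M = 2.25×10⁻³
  sample Q: M = 1.34×10⁻³
Sample J ranks first.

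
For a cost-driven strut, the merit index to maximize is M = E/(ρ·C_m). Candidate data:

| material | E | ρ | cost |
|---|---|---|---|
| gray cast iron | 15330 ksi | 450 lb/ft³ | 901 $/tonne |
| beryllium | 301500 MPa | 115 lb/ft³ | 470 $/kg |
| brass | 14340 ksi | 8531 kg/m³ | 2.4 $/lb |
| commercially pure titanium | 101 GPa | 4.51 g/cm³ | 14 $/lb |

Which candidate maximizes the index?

Putting every candidate on a common basis:
  gray cast iron: E = 105.7 GPa, ρ = 7208 kg/m³, cost = 0.9010 $/kg
  beryllium: E = 301.5 GPa, ρ = 1842 kg/m³, cost = 470.0 $/kg
  brass: E = 98.87 GPa, ρ = 8531 kg/m³, cost = 5.291 $/kg
  commercially pure titanium: E = 101.0 GPa, ρ = 4510 kg/m³, cost = 30.86 $/kg
  gray cast iron: M = 16.3 MN·m per $
  brass: M = 2.19 MN·m per $
  commercially pure titanium: M = 0.726 MN·m per $
  beryllium: M = 0.348 MN·m per $
The maximum is for gray cast iron.

gray cast iron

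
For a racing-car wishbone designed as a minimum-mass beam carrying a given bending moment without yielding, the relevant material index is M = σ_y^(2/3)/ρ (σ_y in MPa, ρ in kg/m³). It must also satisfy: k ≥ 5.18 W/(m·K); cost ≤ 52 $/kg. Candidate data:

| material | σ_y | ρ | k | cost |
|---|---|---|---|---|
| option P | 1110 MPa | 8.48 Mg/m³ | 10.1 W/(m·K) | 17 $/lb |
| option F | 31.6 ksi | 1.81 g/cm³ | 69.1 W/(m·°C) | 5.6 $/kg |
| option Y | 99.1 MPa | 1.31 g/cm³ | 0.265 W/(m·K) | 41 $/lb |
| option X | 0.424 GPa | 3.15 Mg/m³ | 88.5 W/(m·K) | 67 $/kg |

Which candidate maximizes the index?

Screen on constraints: k ≥ 5.18 W/(m·K); cost ≤ 52 $/kg. Survivors: option P, option F.
In SI units:
  option P: σ_y = 1110 MPa, ρ = 8480 kg/m³
  option F: σ_y = 217.9 MPa, ρ = 1810 kg/m³
  option F: M = 20.0×10⁻³
  option P: M = 12.6×10⁻³
The maximum is for option F.

option F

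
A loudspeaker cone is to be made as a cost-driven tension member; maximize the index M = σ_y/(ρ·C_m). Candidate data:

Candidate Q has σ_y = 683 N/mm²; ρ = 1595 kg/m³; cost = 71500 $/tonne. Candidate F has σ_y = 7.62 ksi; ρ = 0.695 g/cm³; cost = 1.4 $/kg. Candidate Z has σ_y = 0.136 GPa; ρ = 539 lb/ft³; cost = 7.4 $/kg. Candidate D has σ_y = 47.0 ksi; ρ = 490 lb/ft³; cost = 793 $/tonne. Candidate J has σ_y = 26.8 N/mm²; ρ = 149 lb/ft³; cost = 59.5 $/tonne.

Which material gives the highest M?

Putting every candidate on a common basis:
  candidate Q: σ_y = 683.0 MPa, ρ = 1595 kg/m³, cost = 71.50 $/kg
  candidate F: σ_y = 52.54 MPa, ρ = 695.0 kg/m³, cost = 1.400 $/kg
  candidate Z: σ_y = 136.0 MPa, ρ = 8634 kg/m³, cost = 7.400 $/kg
  candidate D: σ_y = 324.1 MPa, ρ = 7849 kg/m³, cost = 0.7930 $/kg
  candidate J: σ_y = 26.80 MPa, ρ = 2387 kg/m³, cost = 0.05950 $/kg
  candidate J: M = 189 kN·m per $
  candidate F: M = 54.0 kN·m per $
  candidate D: M = 52.1 kN·m per $
  candidate Q: M = 5.99 kN·m per $
  candidate Z: M = 2.13 kN·m per $
The maximum is for candidate J.

candidate J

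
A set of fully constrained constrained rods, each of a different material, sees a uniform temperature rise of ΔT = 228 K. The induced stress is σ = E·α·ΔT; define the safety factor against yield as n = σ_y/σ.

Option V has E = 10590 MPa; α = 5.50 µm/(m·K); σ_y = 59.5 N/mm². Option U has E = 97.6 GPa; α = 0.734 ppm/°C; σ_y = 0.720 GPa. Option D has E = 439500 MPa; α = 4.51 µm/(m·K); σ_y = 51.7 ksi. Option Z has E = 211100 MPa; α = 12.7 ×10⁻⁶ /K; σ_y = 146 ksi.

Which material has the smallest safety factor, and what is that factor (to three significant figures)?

Converting E to GPa, α to ×10⁻⁶/K, σ_y to MPa, then σ and n for each:
  option V: E = 10.59, α = 5.50, σ_y = 59.50 → σ = 13.3 MPa, n = 4.48
  option U: E = 97.60, α = 0.734, σ_y = 720.0 → σ = 16.3 MPa, n = 44.1
  option D: E = 439.5, α = 4.51, σ_y = 356.5 → σ = 452 MPa, n = 0.789
  option Z: E = 211.1, α = 12.7, σ_y = 1007 → σ = 611 MPa, n = 1.65
Option D has the lowest safety factor, n = 0.789.

option D, n = 0.789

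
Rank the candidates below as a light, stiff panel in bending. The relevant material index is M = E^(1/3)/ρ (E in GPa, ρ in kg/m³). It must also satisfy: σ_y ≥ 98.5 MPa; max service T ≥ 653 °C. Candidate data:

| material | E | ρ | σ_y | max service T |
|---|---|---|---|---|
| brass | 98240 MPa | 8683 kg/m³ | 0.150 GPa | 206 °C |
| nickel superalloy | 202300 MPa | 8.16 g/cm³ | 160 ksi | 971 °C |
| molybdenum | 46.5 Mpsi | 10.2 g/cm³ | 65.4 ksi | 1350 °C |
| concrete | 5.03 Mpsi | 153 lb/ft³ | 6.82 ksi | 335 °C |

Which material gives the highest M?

nickel superalloy

Screen on constraints: σ_y ≥ 98.5 MPa; max service T ≥ 653 °C. Survivors: nickel superalloy, molybdenum.
Convert each candidate to consistent units, then evaluate M:
  nickel superalloy: E = 202.3 GPa, ρ = 8160 kg/m³
  molybdenum: E = 320.6 GPa, ρ = 10200 kg/m³
  nickel superalloy: M = 0.719×10⁻³
  molybdenum: M = 0.671×10⁻³
Highest index: nickel superalloy.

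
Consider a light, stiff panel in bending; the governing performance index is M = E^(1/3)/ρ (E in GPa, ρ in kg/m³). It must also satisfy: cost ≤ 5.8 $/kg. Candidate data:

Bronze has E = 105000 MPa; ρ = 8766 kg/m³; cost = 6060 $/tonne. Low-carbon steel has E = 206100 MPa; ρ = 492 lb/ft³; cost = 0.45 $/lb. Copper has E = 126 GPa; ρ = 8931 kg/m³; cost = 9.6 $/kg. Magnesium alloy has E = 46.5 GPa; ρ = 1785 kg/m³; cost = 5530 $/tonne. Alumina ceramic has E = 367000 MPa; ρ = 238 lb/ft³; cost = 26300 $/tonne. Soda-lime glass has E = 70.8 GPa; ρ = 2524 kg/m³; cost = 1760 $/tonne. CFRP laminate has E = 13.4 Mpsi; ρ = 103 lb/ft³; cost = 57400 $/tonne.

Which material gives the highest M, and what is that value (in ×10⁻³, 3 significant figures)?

Screen on constraints: cost ≤ 5.8 $/kg. Survivors: low-carbon steel, magnesium alloy, soda-lime glass.
Normalizing units and computing the index:
  low-carbon steel: E = 206.1 GPa, ρ = 7881 kg/m³
  magnesium alloy: E = 46.50 GPa, ρ = 1785 kg/m³
  soda-lime glass: E = 70.80 GPa, ρ = 2524 kg/m³
  magnesium alloy: M = 2.01×10⁻³
  soda-lime glass: M = 1.64×10⁻³
  low-carbon steel: M = 0.750×10⁻³
Magnesium alloy ranks first.

magnesium alloy, M = 2.01×10⁻³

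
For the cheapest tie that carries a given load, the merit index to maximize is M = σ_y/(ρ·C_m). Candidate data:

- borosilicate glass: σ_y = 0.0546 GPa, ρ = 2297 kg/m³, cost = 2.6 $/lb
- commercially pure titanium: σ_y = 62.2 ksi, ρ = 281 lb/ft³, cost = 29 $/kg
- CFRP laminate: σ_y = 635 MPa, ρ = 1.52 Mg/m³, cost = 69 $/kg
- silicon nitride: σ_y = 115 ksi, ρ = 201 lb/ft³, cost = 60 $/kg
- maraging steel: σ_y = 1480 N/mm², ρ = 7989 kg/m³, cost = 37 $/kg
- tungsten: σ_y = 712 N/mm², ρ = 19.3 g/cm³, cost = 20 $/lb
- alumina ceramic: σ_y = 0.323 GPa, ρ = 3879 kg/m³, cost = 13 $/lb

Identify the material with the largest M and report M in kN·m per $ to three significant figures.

CFRP laminate, M = 6.05 kN·m per $

In SI units:
  borosilicate glass: σ_y = 54.60 MPa, ρ = 2297 kg/m³, cost = 5.732 $/kg
  commercially pure titanium: σ_y = 428.9 MPa, ρ = 4501 kg/m³, cost = 29.00 $/kg
  CFRP laminate: σ_y = 635.0 MPa, ρ = 1520 kg/m³, cost = 69.00 $/kg
  silicon nitride: σ_y = 792.9 MPa, ρ = 3220 kg/m³, cost = 60.00 $/kg
  maraging steel: σ_y = 1480 MPa, ρ = 7989 kg/m³, cost = 37.00 $/kg
  tungsten: σ_y = 712.0 MPa, ρ = 19300 kg/m³, cost = 44.09 $/kg
  alumina ceramic: σ_y = 323.0 MPa, ρ = 3879 kg/m³, cost = 28.66 $/kg
  CFRP laminate: M = 6.05 kN·m per $
  maraging steel: M = 5.01 kN·m per $
  borosilicate glass: M = 4.15 kN·m per $
  silicon nitride: M = 4.10 kN·m per $
  commercially pure titanium: M = 3.29 kN·m per $
  alumina ceramic: M = 2.91 kN·m per $
  tungsten: M = 0.837 kN·m per $
CFRP laminate ranks first.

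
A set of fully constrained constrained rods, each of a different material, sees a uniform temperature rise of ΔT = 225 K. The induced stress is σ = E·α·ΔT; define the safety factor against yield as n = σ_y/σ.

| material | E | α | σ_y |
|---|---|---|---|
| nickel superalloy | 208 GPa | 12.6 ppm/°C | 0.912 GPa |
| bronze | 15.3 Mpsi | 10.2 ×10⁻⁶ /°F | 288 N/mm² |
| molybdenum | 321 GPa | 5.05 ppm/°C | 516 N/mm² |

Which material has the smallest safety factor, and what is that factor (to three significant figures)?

With everything in SI (GPa, ×10⁻⁶/K, MPa):
  nickel superalloy: E = 208.0, α = 12.6, σ_y = 912.0 → σ = 590 MPa, n = 1.55
  bronze: E = 105.5, α = 18.4, σ_y = 288.0 → σ = 436 MPa, n = 0.661
  molybdenum: E = 321.0, α = 5.05, σ_y = 516.0 → σ = 365 MPa, n = 1.41
Smallest n: bronze with n = 0.661.

bronze, n = 0.661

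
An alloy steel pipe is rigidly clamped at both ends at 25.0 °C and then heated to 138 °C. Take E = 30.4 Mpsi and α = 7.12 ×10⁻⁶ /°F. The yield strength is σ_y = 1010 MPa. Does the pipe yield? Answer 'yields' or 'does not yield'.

does not yield

E = 30.4 Mpsi = 209.6 GPa.
α = 7.12×10⁻⁶/°F × 9/5 = 12.8×10⁻⁶/K.
ΔT = 113.0 K. Constrained thermal stress σ = E·α·ΔT = 209.6×10³ MPa × 12.8×10⁻⁶ × 113.0 = 304 MPa (compressive).
Compare to σ_y = 1010 MPa: σ < σ_y, so it does not yield.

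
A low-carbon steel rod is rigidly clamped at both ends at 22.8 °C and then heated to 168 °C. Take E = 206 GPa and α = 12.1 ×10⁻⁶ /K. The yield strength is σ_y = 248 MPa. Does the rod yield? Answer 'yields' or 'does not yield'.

ΔT = 145.2 K. Constrained thermal stress σ = E·α·ΔT = 206.0×10³ MPa × 12.1×10⁻⁶ × 145.2 = 362 MPa (compressive).
Compare to σ_y = 248 MPa: σ ≥ σ_y, so it yields.

yields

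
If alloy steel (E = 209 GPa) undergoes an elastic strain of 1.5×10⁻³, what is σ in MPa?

σ = E·ε = 209000 MPa × 1.5×10⁻³ = 314 MPa.

314 MPa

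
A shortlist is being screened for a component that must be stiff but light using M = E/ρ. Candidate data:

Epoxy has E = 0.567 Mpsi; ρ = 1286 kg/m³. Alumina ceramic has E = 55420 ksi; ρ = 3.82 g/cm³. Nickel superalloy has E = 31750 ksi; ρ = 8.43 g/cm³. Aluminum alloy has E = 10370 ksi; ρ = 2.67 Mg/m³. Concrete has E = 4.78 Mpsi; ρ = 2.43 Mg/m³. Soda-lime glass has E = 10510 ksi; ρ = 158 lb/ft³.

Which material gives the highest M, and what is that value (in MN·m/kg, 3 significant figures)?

After converting to SI:
  epoxy: E = 3.909 GPa, ρ = 1286 kg/m³
  alumina ceramic: E = 382.1 GPa, ρ = 3820 kg/m³
  nickel superalloy: E = 218.9 GPa, ρ = 8430 kg/m³
  aluminum alloy: E = 71.50 GPa, ρ = 2670 kg/m³
  concrete: E = 32.96 GPa, ρ = 2430 kg/m³
  soda-lime glass: E = 72.46 GPa, ρ = 2531 kg/m³
  alumina ceramic: M = 100 MN·m/kg
  soda-lime glass: M = 28.6 MN·m/kg
  aluminum alloy: M = 26.8 MN·m/kg
  nickel superalloy: M = 26.0 MN·m/kg
  concrete: M = 13.6 MN·m/kg
  epoxy: M = 3.04 MN·m/kg
The maximum is for alumina ceramic.

alumina ceramic, M = 100 MN·m/kg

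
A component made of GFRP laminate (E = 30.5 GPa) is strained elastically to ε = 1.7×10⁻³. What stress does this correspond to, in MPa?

51.8 MPa

σ = E·ε = 30500 MPa × 1.7×10⁻³ = 51.8 MPa.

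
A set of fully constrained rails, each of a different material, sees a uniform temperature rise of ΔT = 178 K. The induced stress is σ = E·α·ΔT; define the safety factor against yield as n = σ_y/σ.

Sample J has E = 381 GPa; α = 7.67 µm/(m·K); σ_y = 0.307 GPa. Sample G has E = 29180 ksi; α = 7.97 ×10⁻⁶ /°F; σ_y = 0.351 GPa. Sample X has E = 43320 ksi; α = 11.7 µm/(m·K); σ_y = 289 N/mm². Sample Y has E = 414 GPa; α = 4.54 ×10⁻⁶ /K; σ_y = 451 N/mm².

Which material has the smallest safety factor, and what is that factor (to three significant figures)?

sample X, n = 0.465

With everything in SI (GPa, ×10⁻⁶/K, MPa):
  sample J: E = 381.0, α = 7.67, σ_y = 307.0 → σ = 520 MPa, n = 0.590
  sample G: E = 201.2, α = 14.3, σ_y = 351.0 → σ = 514 MPa, n = 0.683
  sample X: E = 298.7, α = 11.7, σ_y = 289.0 → σ = 622 MPa, n = 0.465
  sample Y: E = 414.0, α = 4.54, σ_y = 451.0 → σ = 335 MPa, n = 1.35
Sample X has the lowest safety factor, n = 0.465.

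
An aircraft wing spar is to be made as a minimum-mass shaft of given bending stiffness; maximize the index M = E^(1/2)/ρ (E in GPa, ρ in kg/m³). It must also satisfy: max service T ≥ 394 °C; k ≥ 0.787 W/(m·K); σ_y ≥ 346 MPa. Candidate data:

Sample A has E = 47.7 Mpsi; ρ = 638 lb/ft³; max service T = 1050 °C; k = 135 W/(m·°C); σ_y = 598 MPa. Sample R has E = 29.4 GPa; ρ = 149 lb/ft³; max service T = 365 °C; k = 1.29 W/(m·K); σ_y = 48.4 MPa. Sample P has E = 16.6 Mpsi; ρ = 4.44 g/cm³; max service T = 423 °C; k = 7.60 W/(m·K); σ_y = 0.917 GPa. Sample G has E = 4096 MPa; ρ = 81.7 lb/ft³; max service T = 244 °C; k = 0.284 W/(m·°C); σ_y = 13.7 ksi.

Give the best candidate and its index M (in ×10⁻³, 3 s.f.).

Screen on constraints: max service T ≥ 394 °C; k ≥ 0.787 W/(m·K); σ_y ≥ 346 MPa. Survivors: sample A, sample P.
Normalizing units and computing the index:
  sample A: E = 328.9 GPa, ρ = 10220 kg/m³
  sample P: E = 114.5 GPa, ρ = 4440 kg/m³
  sample P: M = 2.41×10⁻³
  sample A: M = 1.77×10⁻³
Sample P ranks first.

sample P, M = 2.41×10⁻³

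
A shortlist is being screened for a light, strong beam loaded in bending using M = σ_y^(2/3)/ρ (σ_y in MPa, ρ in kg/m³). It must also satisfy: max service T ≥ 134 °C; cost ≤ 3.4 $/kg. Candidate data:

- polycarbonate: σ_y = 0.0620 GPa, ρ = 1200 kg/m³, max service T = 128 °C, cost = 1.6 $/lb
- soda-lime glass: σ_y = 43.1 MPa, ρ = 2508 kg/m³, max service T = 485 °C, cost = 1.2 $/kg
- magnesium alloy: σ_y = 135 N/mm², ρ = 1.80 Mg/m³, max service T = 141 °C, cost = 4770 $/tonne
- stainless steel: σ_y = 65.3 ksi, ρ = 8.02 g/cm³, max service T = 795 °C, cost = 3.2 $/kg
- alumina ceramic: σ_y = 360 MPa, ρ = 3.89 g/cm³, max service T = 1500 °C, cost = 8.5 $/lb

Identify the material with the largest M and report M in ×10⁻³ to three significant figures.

stainless steel, M = 7.32×10⁻³

Screen on constraints: max service T ≥ 134 °C; cost ≤ 3.4 $/kg. Survivors: soda-lime glass, stainless steel.
Putting every candidate on a common basis:
  soda-lime glass: σ_y = 43.10 MPa, ρ = 2508 kg/m³
  stainless steel: σ_y = 450.2 MPa, ρ = 8020 kg/m³
  stainless steel: M = 7.32×10⁻³
  soda-lime glass: M = 4.90×10⁻³
Stainless steel ranks first.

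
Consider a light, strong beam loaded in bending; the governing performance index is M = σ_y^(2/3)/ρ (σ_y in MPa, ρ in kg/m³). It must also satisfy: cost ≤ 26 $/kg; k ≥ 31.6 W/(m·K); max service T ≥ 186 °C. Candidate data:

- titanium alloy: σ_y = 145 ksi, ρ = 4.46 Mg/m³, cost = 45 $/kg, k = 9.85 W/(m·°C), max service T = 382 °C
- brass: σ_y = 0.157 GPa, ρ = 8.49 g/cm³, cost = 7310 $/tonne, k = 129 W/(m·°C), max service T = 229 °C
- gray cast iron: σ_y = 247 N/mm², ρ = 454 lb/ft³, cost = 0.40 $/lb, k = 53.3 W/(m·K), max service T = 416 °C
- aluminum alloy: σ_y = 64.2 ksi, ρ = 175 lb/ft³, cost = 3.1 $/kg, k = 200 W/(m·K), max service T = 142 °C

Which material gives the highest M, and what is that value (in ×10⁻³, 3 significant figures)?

gray cast iron, M = 5.41×10⁻³

Screen on constraints: cost ≤ 26 $/kg; k ≥ 31.6 W/(m·K); max service T ≥ 186 °C. Survivors: brass, gray cast iron.
In SI units:
  brass: σ_y = 157.0 MPa, ρ = 8490 kg/m³
  gray cast iron: σ_y = 247.0 MPa, ρ = 7272 kg/m³
  gray cast iron: M = 5.41×10⁻³
  brass: M = 3.43×10⁻³
Gray cast iron has the largest M.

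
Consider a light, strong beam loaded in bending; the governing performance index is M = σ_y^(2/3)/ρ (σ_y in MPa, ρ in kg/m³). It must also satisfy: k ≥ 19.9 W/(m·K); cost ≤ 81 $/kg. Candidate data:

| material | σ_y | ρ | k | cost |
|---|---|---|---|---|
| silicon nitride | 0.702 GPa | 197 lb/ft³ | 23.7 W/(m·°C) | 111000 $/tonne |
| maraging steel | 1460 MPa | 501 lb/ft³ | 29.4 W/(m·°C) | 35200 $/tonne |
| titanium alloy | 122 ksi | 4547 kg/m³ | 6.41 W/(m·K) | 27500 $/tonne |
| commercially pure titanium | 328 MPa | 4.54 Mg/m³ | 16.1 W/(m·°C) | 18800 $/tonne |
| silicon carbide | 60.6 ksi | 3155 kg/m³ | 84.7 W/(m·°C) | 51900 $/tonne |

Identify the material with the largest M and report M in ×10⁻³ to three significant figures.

silicon carbide, M = 17.7×10⁻³

Screen on constraints: k ≥ 19.9 W/(m·K); cost ≤ 81 $/kg. Survivors: maraging steel, silicon carbide.
In SI units:
  maraging steel: σ_y = 1460 MPa, ρ = 8025 kg/m³
  silicon carbide: σ_y = 417.8 MPa, ρ = 3155 kg/m³
  silicon carbide: M = 17.7×10⁻³
  maraging steel: M = 16.0×10⁻³
Silicon carbide ranks first.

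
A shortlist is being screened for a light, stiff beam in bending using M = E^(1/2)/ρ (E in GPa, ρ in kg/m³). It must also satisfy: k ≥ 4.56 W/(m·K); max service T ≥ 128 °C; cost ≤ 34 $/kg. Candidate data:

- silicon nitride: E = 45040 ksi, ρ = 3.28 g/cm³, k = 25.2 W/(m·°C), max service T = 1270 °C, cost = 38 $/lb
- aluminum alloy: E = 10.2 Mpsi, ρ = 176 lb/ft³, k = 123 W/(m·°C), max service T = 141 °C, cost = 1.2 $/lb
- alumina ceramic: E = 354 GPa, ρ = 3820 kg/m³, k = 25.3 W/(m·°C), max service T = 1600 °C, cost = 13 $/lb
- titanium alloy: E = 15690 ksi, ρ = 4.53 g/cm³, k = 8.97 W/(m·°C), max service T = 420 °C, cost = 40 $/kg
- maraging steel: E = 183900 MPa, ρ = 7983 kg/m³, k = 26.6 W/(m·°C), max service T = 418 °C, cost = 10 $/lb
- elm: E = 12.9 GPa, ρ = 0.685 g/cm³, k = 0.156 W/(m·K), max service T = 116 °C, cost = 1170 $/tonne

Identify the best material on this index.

alumina ceramic

Screen on constraints: k ≥ 4.56 W/(m·K); max service T ≥ 128 °C; cost ≤ 34 $/kg. Survivors: aluminum alloy, alumina ceramic, maraging steel.
In SI units:
  aluminum alloy: E = 70.33 GPa, ρ = 2819 kg/m³
  alumina ceramic: E = 354.0 GPa, ρ = 3820 kg/m³
  maraging steel: E = 183.9 GPa, ρ = 7983 kg/m³
  alumina ceramic: M = 4.93×10⁻³
  aluminum alloy: M = 2.97×10⁻³
  maraging steel: M = 1.70×10⁻³
The maximum is for alumina ceramic.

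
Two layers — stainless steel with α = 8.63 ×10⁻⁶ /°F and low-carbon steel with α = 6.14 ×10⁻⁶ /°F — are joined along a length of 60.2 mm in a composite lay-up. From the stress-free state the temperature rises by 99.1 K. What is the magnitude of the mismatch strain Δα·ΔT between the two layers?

4.44×10⁻⁴

stainless steel: α = 8.63×10⁻⁶/°F × 9/5 = 15.5×10⁻⁶/K.
low-carbon steel: α = 6.14×10⁻⁶/°F × 9/5 = 11.1×10⁻⁶/K.
Δα = |15.5 − 11.1|×10⁻⁶/K = 4.48×10⁻⁶/K.
Mismatch strain = Δα·ΔT = 4.48×10⁻⁶ × 99.1 = 4.44×10⁻⁴.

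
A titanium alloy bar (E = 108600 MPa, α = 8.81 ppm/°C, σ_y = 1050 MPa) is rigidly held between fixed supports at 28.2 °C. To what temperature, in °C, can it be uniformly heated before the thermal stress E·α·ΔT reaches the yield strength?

1130 °C

E = 108600 MPa = 108.6 GPa.
E·α·ΔT = 1050 MPa ⇒ ΔT = 1050 / (108.6×10³ × 8.81×10⁻⁶) = 1097 K.
T = 28.2 + 1097 = 1126 °C.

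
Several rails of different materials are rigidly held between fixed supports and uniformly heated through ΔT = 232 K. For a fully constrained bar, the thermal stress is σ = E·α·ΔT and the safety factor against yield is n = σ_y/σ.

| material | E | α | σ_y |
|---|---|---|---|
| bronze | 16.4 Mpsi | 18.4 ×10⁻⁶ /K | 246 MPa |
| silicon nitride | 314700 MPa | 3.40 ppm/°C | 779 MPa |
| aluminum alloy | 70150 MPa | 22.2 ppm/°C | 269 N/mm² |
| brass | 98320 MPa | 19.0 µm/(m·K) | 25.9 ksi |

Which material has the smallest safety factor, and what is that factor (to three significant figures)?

brass, n = 0.412

Converting E to GPa, α to ×10⁻⁶/K, σ_y to MPa, then σ and n for each:
  bronze: E = 113.1, α = 18.4, σ_y = 246.0 → σ = 483 MPa, n = 0.510
  silicon nitride: E = 314.7, α = 3.40, σ_y = 779.0 → σ = 248 MPa, n = 3.14
  aluminum alloy: E = 70.15, α = 22.2, σ_y = 269.0 → σ = 361 MPa, n = 0.745
  brass: E = 98.32, α = 19.0, σ_y = 178.6 → σ = 433 MPa, n = 0.412
The minimum is brass at n = 0.412.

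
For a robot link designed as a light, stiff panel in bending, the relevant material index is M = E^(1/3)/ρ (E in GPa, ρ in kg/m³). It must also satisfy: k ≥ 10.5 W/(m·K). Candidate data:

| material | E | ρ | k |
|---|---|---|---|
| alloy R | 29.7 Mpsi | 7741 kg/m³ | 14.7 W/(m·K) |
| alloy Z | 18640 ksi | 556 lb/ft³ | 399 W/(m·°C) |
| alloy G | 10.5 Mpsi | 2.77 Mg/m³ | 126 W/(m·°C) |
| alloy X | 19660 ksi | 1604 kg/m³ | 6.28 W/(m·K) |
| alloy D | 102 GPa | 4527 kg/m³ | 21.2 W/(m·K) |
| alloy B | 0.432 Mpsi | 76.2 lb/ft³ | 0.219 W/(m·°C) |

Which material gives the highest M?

alloy G

Screen on constraints: k ≥ 10.5 W/(m·K). Survivors: alloy R, alloy Z, alloy G, alloy D.
Convert each candidate to consistent units, then evaluate M:
  alloy R: E = 204.8 GPa, ρ = 7741 kg/m³
  alloy Z: E = 128.5 GPa, ρ = 8906 kg/m³
  alloy G: E = 72.39 GPa, ρ = 2770 kg/m³
  alloy D: E = 102.0 GPa, ρ = 4527 kg/m³
  alloy G: M = 1.50×10⁻³
  alloy D: M = 1.03×10⁻³
  alloy R: M = 0.761×10⁻³
  alloy Z: M = 0.567×10⁻³
The maximum is for alloy G.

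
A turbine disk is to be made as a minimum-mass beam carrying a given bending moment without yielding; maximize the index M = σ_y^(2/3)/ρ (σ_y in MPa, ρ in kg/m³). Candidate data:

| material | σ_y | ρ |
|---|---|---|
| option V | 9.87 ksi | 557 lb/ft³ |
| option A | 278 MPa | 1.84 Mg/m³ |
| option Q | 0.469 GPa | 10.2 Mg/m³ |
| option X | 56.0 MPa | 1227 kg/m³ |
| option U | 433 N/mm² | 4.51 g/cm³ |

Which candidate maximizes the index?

option A

Putting every candidate on a common basis:
  option V: σ_y = 68.05 MPa, ρ = 8922 kg/m³
  option A: σ_y = 278.0 MPa, ρ = 1840 kg/m³
  option Q: σ_y = 469.0 MPa, ρ = 10200 kg/m³
  option X: σ_y = 56.00 MPa, ρ = 1227 kg/m³
  option U: σ_y = 433.0 MPa, ρ = 4510 kg/m³
  option A: M = 23.1×10⁻³
  option U: M = 12.7×10⁻³
  option X: M = 11.9×10⁻³
  option Q: M = 5.92×10⁻³
  option V: M = 1.87×10⁻³
Highest index: option A.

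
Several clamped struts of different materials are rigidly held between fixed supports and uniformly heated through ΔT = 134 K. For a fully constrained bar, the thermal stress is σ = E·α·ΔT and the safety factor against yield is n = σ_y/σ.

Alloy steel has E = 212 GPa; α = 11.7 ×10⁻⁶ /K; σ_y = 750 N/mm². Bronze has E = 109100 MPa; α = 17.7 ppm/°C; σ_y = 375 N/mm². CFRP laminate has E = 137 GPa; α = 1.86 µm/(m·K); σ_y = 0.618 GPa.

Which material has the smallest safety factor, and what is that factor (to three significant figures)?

Per material, after unit conversion:
  alloy steel: E = 212.0, α = 11.7, σ_y = 750.0 → σ = 332 MPa, n = 2.26
  bronze: E = 109.1, α = 17.7, σ_y = 375.0 → σ = 259 MPa, n = 1.45
  CFRP laminate: E = 137.0, α = 1.86, σ_y = 618.0 → σ = 34.1 MPa, n = 18.1
Smallest n: bronze with n = 1.45.

bronze, n = 1.45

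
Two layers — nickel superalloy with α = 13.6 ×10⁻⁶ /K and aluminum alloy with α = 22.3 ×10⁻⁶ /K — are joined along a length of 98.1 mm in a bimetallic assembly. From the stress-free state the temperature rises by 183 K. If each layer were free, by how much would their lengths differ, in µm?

Δα = |13.6 − 22.3|×10⁻⁶/K = 8.70×10⁻⁶/K.
ΔL_mismatch = Δα·L·ΔT = 8.70×10⁻⁶ × 98.1 mm × 183.0 K = 156 µm.

156 µm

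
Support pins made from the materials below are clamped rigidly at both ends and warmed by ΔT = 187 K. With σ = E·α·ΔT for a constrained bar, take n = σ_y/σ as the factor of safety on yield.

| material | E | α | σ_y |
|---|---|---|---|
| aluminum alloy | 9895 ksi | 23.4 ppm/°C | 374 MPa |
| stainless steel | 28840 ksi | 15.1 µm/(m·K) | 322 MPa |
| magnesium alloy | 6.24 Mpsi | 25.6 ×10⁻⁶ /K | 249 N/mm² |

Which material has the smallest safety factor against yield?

Converting E to GPa, α to ×10⁻⁶/K, σ_y to MPa, then σ and n for each:
  aluminum alloy: E = 68.22, α = 23.4, σ_y = 374.0 → σ = 299 MPa, n = 1.25
  stainless steel: E = 198.8, α = 15.1, σ_y = 322.0 → σ = 561 MPa, n = 0.573
  magnesium alloy: E = 43.02, α = 25.6, σ_y = 249.0 → σ = 206 MPa, n = 1.21
Smallest n: stainless steel with n = 0.573.

stainless steel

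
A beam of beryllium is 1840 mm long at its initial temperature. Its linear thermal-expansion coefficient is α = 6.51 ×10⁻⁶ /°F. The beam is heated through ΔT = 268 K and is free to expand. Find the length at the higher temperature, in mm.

1845.8 mm

Convert α: 6.51×10⁻⁶/°F × (9/5) = 11.7×10⁻⁶/K.
ΔL = α·L₀·ΔT = 11.7×10⁻⁶ × 1840 mm × 268.0 K = 5.78 mm.
L = L₀ + ΔL = 1840 + 5.78 = 1845.8 mm.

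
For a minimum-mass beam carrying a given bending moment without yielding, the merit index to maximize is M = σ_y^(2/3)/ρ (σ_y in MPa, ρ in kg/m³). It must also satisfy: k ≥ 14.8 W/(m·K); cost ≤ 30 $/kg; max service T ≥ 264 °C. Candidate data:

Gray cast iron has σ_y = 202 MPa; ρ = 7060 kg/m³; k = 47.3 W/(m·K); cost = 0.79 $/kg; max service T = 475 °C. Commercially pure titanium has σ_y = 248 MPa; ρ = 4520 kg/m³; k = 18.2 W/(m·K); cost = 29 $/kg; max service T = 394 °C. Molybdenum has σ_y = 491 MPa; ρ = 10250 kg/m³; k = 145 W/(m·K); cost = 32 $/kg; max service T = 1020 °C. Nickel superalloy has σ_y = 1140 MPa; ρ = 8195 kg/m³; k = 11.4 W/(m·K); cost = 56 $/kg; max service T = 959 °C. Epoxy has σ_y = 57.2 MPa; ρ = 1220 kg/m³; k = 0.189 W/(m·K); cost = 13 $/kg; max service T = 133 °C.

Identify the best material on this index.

Screen on constraints: k ≥ 14.8 W/(m·K); cost ≤ 30 $/kg; max service T ≥ 264 °C. Survivors: gray cast iron, commercially pure titanium.
Evaluate M for each candidate:
  commercially pure titanium: M = 8.73×10⁻³
  gray cast iron: M = 4.88×10⁻³
The maximum is for commercially pure titanium.

commercially pure titanium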